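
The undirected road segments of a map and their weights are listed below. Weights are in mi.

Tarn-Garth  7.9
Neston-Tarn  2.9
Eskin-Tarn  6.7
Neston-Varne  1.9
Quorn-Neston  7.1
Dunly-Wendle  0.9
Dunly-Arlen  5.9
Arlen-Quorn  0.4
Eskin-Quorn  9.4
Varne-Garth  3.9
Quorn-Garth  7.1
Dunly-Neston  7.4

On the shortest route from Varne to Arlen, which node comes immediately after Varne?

Compare a few routes:
Varne–Neston–Quorn–Arlen: 1.9+7.1+0.4 = 9.4
Varne–Neston–Dunly–Arlen: 1.9+7.4+5.9 = 15.2
Varne–Garth–Quorn–Arlen: 3.9+7.1+0.4 = 11.4
Varne–Neston–Tarn–Garth–Quorn–Arlen: 1.9+2.9+7.9+7.1+0.4 = 20.2
The minimum is 9.4 mi via Varne–Neston–Quorn–Arlen.
So from Varne the first move is to Neston.

Neston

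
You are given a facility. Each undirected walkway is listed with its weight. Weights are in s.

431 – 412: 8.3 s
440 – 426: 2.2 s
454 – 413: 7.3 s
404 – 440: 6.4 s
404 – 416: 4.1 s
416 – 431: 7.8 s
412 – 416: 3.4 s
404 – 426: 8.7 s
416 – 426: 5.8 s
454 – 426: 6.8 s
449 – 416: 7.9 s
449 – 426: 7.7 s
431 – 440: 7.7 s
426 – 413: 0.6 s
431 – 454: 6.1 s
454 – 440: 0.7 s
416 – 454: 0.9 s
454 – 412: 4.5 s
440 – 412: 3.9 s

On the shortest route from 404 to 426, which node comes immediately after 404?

416

Candidate routes:
404 → 440 → 426: 6.4+2.2 = 8.6
404 → 426: 8.7 = 8.7
404 → 416 → 426: 4.1+5.8 = 9.9
404 → 416 → 454 → 440 → 426: 4.1+0.9+0.7+2.2 = 7.9
Cheapest is 404 → 416 → 454 → 440 → 426 at 7.9 s.
So from 404 the first move is to 416.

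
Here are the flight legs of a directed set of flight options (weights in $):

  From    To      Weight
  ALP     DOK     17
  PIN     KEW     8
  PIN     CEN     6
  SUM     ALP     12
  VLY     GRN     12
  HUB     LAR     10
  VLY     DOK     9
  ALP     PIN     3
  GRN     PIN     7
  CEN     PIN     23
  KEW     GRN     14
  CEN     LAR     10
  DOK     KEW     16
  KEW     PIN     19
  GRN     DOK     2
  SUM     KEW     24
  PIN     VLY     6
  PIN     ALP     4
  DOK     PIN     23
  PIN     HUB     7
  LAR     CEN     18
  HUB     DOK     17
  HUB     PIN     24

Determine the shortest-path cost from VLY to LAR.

$35

Enumerating some paths:
VLY - GRN - PIN - CEN - LAR: 12+7+6+10 = 35
VLY - GRN - PIN - HUB - LAR: 12+7+7+10 = 36
VLY - DOK - PIN - CEN - LAR: 9+23+6+10 = 48
The minimum is $35 via VLY - GRN - PIN - CEN - LAR.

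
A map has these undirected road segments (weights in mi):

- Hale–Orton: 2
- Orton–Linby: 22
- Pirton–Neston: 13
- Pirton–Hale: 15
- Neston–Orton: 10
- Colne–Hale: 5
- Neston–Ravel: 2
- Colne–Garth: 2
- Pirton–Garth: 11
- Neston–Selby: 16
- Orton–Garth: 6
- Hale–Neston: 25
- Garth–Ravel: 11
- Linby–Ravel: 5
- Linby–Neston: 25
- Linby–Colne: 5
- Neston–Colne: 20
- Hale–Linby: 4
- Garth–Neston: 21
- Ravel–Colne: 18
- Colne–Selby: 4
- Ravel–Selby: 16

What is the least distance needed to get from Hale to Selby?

Enumerating some paths:
Hale → Colne → Selby: 5+4 = 9
Hale → Linby → Colne → Selby: 4+5+4 = 13
The minimum is 9 mi via Hale → Colne → Selby.

9 mi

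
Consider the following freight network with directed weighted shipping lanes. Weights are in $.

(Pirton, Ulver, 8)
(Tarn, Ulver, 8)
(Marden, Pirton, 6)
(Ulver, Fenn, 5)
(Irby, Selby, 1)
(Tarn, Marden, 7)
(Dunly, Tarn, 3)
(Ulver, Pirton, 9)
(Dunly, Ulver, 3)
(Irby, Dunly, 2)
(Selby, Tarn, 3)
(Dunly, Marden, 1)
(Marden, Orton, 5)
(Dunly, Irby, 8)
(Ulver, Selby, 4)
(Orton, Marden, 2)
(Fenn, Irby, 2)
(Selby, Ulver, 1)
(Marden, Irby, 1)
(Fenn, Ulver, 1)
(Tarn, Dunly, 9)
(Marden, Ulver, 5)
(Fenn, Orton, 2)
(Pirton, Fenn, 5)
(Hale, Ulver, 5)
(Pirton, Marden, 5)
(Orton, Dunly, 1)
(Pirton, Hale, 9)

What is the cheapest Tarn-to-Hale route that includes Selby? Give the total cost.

Shortest Tarn→Selby: Tarn → Marden → Irby → Selby = 9
Shortest Selby→Hale: Selby → Ulver → Pirton → Hale = 19
Total via Selby: 9 + 19 = $28.

$28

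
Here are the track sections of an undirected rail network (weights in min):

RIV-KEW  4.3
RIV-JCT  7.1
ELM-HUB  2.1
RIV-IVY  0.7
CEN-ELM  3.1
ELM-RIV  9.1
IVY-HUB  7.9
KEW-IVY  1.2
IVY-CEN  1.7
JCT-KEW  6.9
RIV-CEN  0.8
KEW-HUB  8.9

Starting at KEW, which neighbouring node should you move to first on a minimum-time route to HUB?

Compare a few routes:
KEW → IVY → HUB: 1.2+7.9 = 9.1
KEW → HUB: 8.9 = 8.9
KEW → IVY → CEN → ELM → HUB: 1.2+1.7+3.1+2.1 = 8.1
KEW → IVY → RIV → CEN → ELM → HUB: 1.2+0.7+0.8+3.1+2.1 = 7.9
The minimum is 7.9 min via KEW → IVY → RIV → CEN → ELM → HUB.
So from KEW the first move is to IVY.

IVY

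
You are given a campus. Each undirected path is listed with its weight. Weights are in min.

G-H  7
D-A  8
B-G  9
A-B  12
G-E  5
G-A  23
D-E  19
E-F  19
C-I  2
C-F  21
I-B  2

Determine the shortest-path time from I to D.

22 min

Compare a few routes:
I–B–A–D: 2+12+8 = 22
I–B–G–A–D: 2+9+23+8 = 42
I–B–G–E–D: 2+9+5+19 = 35
Cheapest is I–B–A–D at 22 min.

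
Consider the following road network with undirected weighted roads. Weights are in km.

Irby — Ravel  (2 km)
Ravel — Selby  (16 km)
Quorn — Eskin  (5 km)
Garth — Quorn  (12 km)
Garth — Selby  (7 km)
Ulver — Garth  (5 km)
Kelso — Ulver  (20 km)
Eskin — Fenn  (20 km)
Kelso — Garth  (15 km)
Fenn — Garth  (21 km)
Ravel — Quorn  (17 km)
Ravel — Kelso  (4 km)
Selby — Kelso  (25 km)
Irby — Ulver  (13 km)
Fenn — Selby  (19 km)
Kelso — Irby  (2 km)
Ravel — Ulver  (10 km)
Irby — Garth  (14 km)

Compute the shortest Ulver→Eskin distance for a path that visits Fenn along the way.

Shortest Ulver→Fenn: Ulver → Garth → Fenn = 26
Best Fenn to Eskin: Fenn → Eskin costing 20
Total via Fenn: 26 + 20 = 46 km.

46 km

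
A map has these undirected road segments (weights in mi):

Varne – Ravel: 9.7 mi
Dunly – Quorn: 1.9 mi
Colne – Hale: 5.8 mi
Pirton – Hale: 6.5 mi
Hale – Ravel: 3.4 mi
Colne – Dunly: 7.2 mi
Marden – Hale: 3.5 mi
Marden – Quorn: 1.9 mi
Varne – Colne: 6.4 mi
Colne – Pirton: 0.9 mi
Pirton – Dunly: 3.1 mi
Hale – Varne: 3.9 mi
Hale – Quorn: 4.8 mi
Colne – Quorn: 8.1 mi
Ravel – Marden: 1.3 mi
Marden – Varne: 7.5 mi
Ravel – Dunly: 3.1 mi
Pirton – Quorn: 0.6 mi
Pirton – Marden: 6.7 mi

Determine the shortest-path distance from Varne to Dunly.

9.8 mi

Candidate routes:
Varne → Colne → Pirton → Dunly: 6.4+0.9+3.1 = 10.4
Varne → Colne → Pirton → Quorn → Dunly: 6.4+0.9+0.6+1.9 = 9.8
Cheapest is Varne → Colne → Pirton → Quorn → Dunly at 9.8 mi.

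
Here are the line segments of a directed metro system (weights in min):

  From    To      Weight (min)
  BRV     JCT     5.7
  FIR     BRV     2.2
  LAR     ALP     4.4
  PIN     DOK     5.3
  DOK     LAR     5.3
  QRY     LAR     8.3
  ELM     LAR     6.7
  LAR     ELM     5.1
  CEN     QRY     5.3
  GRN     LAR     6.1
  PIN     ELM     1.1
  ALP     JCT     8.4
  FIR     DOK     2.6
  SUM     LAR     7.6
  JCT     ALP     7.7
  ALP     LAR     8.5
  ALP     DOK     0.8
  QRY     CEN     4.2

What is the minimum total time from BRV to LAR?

19.5 min

Settle nodes by increasing distance from BRV:
BRV: 0
JCT: 5.7  (via BRV)
ALP: 13.4  (via JCT)
DOK: 14.2  (via ALP)
LAR: 19.5  (via DOK)
Shortest route: BRV → JCT → ALP → DOK → LAR = 19.5 min.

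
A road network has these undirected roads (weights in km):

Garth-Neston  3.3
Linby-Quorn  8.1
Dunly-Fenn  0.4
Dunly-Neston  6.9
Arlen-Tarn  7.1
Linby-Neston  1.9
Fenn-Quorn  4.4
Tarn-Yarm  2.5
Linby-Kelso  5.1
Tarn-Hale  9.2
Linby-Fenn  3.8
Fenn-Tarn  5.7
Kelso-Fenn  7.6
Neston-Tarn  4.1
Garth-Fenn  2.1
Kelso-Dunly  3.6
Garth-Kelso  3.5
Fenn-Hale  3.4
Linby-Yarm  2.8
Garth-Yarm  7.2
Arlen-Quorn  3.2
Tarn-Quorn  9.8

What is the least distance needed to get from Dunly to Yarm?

7 km

Settle nodes by increasing distance from Dunly:
Dunly: 0
Fenn: 0.4  (via Dunly)
Garth: 2.5  (via Fenn)
Kelso: 3.6  (via Dunly)
Hale: 3.8  (via Fenn)
Linby: 4.2  (via Fenn)
Quorn: 4.8  (via Fenn)
Neston: 5.8  (via Garth)
Tarn: 6.1  (via Fenn)
Yarm: 7  (via Linby)
Shortest route: Dunly → Fenn → Linby → Yarm = 7 km.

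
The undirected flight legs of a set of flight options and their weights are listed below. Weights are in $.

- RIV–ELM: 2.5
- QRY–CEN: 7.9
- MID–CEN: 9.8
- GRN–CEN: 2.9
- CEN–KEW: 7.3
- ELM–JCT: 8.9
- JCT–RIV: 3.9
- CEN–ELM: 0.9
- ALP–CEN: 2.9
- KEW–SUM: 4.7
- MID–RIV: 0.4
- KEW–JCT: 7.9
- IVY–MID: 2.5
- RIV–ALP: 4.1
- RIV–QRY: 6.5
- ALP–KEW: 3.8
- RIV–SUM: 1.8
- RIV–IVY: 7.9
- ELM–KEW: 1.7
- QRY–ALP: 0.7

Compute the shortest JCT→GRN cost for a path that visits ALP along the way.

$13.8

Shortest JCT→ALP: JCT → RIV → ALP = 8
Shortest ALP→GRN: ALP → CEN → GRN = 5.8
Total via ALP: 8 + 5.8 = $13.8.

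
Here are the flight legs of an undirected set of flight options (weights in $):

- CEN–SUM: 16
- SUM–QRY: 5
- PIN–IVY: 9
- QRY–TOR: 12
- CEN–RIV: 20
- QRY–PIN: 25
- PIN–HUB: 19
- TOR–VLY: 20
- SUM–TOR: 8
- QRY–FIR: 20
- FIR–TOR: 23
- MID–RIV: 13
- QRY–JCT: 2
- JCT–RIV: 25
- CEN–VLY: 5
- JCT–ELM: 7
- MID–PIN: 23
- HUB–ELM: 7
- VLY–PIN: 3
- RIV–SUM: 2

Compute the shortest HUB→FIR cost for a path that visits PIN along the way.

$64

Best HUB to PIN: HUB–PIN costing 19
Best PIN to FIR: PIN–QRY–FIR costing 45
Total via PIN: 19 + 45 = $64.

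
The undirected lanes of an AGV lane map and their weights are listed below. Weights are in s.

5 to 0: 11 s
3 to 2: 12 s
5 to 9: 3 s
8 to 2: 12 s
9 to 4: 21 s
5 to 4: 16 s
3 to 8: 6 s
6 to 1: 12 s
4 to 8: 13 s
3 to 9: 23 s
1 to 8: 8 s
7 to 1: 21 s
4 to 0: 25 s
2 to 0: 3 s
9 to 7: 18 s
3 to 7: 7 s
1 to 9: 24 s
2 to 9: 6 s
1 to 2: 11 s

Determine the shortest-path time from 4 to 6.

Settle nodes by increasing distance from 4:
4: 0
8: 13  (via 4)
5: 16  (via 4)
3: 19  (via 8)
9: 19  (via 5)
1: 21  (via 8)
0: 25  (via 4)
2: 25  (via 8)
7: 26  (via 3)
6: 33  (via 1)
Shortest route: 4–8–1–6 = 33 s.

33 s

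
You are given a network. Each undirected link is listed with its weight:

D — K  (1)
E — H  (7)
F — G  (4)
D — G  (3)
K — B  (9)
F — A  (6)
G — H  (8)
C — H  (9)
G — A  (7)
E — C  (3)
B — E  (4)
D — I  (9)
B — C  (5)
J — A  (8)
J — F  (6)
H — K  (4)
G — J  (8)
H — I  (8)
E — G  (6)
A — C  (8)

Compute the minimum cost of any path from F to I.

16

Shortest distances from F:
F: 0
G: 4  (via F)
A: 6  (via F)
J: 6  (via F)
D: 7  (via G)
K: 8  (via D)
E: 10  (via G)
H: 12  (via G)
C: 13  (via E)
B: 14  (via E)
I: 16  (via D)
Shortest route: F–G–D–I = 16.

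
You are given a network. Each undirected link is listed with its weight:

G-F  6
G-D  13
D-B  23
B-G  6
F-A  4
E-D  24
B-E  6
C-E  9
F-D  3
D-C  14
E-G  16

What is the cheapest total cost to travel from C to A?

21

Shortest distances from C:
C: 0
E: 9  (via C)
D: 14  (via C)
B: 15  (via E)
F: 17  (via D)
A: 21  (via F)
Shortest route: C–D–F–A = 21.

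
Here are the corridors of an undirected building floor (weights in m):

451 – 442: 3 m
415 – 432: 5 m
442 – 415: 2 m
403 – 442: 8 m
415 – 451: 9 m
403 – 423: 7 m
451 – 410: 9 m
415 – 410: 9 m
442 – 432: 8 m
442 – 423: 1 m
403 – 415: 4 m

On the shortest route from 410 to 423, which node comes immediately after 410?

415

Candidate routes:
410 - 451 - 442 - 423: 9+3+1 = 13
410 - 415 - 442 - 423: 9+2+1 = 12
410 - 415 - 403 - 423: 9+4+7 = 20
The minimum is 12 m via 410 - 415 - 442 - 423.
So from 410 the first move is to 415.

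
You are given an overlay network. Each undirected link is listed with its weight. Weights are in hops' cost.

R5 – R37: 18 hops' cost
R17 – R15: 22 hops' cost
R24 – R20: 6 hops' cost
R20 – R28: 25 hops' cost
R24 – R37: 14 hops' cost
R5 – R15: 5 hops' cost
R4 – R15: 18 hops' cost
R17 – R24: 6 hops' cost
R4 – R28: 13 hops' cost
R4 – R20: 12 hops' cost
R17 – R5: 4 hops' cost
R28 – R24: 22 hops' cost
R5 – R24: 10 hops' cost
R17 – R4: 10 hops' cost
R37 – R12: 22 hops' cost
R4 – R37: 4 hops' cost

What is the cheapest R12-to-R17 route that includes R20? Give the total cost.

Best R12 to R20: R12 → R37 → R4 → R20 costing 38
Shortest R20→R17: R20 → R24 → R17 = 12
Total via R20: 38 + 12 = 50 hops' cost.

50 hops' cost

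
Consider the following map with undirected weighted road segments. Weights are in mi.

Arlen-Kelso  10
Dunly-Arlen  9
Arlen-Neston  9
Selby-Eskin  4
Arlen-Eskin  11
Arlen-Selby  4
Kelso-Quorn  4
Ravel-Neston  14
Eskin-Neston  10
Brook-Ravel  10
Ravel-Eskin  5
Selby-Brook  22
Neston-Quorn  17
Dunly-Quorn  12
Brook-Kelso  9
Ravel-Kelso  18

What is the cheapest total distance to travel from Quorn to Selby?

Running Dijkstra from Quorn:
Quorn: 0
Kelso: 4  (via Quorn)
Dunly: 12  (via Quorn)
Brook: 13  (via Kelso)
Arlen: 14  (via Kelso)
Neston: 17  (via Quorn)
Selby: 18  (via Arlen)
Shortest route: Quorn–Kelso–Arlen–Selby = 18 mi.

18 mi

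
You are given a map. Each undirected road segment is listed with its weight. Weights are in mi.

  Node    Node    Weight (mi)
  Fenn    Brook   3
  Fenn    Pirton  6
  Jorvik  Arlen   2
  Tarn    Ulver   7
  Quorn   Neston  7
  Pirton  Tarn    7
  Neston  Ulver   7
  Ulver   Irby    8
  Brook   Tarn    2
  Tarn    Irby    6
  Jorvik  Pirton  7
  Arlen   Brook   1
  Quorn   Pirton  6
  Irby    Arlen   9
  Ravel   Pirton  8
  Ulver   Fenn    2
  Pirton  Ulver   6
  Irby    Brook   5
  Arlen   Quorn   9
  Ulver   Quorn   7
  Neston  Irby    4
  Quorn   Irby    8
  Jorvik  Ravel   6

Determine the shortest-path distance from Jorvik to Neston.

12 mi

Settle nodes by increasing distance from Jorvik:
Jorvik: 0
Arlen: 2  (via Jorvik)
Brook: 3  (via Arlen)
Tarn: 5  (via Brook)
Fenn: 6  (via Brook)
Ravel: 6  (via Jorvik)
Pirton: 7  (via Jorvik)
Ulver: 8  (via Fenn)
Irby: 8  (via Brook)
Quorn: 11  (via Arlen)
Neston: 12  (via Irby)
Shortest route: Jorvik–Arlen–Brook–Irby–Neston = 12 mi.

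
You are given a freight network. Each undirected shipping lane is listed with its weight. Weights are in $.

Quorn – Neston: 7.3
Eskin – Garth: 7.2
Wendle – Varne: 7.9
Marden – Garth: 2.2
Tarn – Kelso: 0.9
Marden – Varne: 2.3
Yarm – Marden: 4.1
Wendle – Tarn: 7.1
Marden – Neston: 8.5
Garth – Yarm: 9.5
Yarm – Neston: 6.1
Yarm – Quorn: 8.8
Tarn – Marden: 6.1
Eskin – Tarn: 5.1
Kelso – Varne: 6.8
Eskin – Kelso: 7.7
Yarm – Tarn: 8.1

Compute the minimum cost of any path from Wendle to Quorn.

Candidate routes:
Wendle - Tarn - Marden - Yarm - Quorn: 7.1+6.1+4.1+8.8 = 26.1
Wendle - Tarn - Yarm - Quorn: 7.1+8.1+8.8 = 24
Wendle - Varne - Marden - Neston - Quorn: 7.9+2.3+8.5+7.3 = 26
Wendle - Varne - Marden - Yarm - Quorn: 7.9+2.3+4.1+8.8 = 23.1
Cheapest is Wendle - Varne - Marden - Yarm - Quorn at $23.1.

$23.1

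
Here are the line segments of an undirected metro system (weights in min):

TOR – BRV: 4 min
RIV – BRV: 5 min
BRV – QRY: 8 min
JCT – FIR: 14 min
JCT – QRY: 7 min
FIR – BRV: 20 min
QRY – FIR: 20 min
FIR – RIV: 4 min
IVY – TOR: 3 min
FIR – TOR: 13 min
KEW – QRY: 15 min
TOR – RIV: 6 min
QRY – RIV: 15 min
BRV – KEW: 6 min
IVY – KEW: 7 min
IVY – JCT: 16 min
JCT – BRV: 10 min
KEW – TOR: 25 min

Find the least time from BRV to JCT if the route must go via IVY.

23 min

Best BRV to IVY: BRV → TOR → IVY costing 7
Best IVY to JCT: IVY → JCT costing 16
Total via IVY: 7 + 16 = 23 min.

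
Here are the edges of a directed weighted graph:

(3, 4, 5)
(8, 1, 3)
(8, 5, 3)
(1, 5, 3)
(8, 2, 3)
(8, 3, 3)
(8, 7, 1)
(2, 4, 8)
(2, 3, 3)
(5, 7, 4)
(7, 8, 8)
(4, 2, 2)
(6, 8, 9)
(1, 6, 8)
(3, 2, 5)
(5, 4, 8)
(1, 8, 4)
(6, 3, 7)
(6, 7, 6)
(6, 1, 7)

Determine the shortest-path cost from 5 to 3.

13

Running Dijkstra from 5:
5: 0
7: 4  (via 5)
4: 8  (via 5)
2: 10  (via 4)
8: 12  (via 7)
3: 13  (via 2)
Shortest route: 5–4–2–3 = 13.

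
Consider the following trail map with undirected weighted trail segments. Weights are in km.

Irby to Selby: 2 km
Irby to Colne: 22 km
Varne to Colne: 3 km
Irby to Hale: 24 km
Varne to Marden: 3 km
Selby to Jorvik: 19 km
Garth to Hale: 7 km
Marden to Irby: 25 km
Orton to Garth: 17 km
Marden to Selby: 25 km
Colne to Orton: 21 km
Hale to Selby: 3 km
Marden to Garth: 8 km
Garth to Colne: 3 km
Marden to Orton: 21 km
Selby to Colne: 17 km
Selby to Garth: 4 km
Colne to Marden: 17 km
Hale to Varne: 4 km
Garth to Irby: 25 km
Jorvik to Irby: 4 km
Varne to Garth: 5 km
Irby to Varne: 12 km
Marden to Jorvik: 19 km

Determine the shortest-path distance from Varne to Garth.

5 km

Settle nodes by increasing distance from Varne:
Varne: 0
Marden: 3  (via Varne)
Colne: 3  (via Varne)
Hale: 4  (via Varne)
Garth: 5  (via Varne)
Shortest route: Varne–Garth = 5 km.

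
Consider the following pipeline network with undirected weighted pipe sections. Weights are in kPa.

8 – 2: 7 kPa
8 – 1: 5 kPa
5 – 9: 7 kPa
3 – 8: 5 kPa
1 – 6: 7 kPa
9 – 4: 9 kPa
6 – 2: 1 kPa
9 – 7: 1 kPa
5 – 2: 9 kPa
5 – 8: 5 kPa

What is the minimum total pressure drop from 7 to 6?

Enumerating some paths:
7–9–5–8–2–6: 1+7+5+7+1 = 21
7–9–5–2–6: 1+7+9+1 = 18
7–9–5–2–8–1–6: 1+7+9+7+5+7 = 36
7–9–5–8–1–6: 1+7+5+5+7 = 25
The minimum is 18 kPa via 7–9–5–2–6.

18 kPa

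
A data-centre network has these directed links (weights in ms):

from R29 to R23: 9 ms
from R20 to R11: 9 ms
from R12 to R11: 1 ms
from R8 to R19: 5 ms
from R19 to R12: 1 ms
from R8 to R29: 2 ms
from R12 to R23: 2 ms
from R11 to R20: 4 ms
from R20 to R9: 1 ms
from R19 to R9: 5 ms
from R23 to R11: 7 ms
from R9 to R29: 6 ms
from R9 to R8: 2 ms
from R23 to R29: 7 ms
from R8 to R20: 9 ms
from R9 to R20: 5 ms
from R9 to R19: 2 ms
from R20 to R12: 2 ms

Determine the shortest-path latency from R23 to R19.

14 ms

Compare a few routes:
R23–R11–R20–R9–R8–R19: 7+4+1+2+5 = 19
R23–R11–R20–R9–R19: 7+4+1+2 = 14
Cheapest is R23–R11–R20–R9–R19 at 14 ms.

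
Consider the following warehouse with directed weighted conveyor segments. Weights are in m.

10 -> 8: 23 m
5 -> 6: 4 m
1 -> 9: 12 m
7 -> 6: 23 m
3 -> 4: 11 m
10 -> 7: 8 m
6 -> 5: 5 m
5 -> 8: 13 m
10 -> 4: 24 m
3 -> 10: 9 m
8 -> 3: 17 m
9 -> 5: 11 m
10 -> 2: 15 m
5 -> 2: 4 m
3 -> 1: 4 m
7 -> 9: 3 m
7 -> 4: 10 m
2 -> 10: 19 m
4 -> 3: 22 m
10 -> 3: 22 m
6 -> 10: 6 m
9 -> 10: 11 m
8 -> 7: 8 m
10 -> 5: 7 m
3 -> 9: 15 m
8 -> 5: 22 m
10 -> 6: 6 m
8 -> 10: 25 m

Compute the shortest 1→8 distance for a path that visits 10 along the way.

Best 1 to 10: 1–9–10 costing 23
Shortest 10→8: 10–5–8 = 20
Total via 10: 23 + 20 = 43 m.

43 m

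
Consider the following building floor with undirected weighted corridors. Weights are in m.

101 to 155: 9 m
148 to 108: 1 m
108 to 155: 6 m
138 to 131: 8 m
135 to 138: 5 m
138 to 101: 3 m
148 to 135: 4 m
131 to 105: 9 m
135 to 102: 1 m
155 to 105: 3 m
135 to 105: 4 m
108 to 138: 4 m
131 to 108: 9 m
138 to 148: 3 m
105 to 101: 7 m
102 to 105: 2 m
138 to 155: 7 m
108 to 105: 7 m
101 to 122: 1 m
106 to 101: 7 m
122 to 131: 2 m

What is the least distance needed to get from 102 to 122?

10 m

Enumerating some paths:
102–105–131–122: 2+9+2 = 13
102–135–148–138–101–122: 1+4+3+3+1 = 12
102–105–101–122: 2+7+1 = 10
102–135–105–101–122: 1+4+7+1 = 13
The minimum is 10 m via 102–105–101–122.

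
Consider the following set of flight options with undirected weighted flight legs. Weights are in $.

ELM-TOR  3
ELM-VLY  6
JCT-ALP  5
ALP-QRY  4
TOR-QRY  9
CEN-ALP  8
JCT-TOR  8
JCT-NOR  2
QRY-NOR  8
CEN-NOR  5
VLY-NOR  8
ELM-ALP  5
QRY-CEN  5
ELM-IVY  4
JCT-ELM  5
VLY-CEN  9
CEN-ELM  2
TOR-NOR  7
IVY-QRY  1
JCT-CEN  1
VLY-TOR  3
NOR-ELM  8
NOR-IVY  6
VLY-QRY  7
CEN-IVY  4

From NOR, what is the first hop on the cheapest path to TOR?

TOR

Enumerating some paths:
NOR → JCT → CEN → ELM → TOR: 2+1+2+3 = 8
NOR → TOR: 7 = 7
Cheapest is NOR → TOR at $7.
So from NOR the first move is to TOR.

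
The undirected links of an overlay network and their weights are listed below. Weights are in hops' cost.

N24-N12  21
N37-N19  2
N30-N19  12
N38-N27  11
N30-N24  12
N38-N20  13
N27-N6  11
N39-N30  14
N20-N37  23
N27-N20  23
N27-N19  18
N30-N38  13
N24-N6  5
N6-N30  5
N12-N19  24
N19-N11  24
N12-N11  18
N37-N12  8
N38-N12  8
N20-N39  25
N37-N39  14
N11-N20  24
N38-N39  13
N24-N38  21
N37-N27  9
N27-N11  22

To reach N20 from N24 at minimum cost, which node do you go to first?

N38

Candidate routes:
N24 - N6 - N30 - N38 - N20: 5+5+13+13 = 36
N24 - N30 - N38 - N20: 12+13+13 = 38
N24 - N38 - N20: 21+13 = 34
The minimum is 34 hops' cost via N24 - N38 - N20.
So from N24 the first move is to N38.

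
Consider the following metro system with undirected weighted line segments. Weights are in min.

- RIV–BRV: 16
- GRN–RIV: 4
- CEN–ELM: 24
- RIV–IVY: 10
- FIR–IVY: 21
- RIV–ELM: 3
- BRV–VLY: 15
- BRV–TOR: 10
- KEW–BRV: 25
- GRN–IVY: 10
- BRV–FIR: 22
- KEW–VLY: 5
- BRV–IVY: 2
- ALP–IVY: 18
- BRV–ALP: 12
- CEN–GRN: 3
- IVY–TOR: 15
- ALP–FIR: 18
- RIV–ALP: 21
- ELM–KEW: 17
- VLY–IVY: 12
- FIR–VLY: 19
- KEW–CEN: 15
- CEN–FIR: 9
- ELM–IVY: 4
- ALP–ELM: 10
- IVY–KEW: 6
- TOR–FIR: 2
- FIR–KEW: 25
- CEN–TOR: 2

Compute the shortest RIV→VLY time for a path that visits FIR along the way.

30 min

Best RIV to FIR: RIV → GRN → CEN → TOR → FIR costing 11
Shortest FIR→VLY: FIR → VLY = 19
Total via FIR: 11 + 19 = 30 min.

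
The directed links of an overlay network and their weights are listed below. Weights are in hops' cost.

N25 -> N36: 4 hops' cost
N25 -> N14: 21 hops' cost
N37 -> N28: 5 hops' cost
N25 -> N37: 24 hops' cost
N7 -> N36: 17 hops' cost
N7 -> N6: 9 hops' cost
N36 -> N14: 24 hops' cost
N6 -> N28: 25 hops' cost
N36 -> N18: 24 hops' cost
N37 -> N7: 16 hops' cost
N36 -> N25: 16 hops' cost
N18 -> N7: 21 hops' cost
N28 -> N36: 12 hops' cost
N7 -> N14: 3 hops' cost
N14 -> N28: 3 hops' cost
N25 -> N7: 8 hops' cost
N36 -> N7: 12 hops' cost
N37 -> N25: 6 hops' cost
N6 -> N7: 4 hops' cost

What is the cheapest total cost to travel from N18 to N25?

54 hops' cost

Running Dijkstra from N18:
N18: 0
N7: 21  (via N18)
N14: 24  (via N7)
N28: 27  (via N14)
N6: 30  (via N7)
N36: 38  (via N7)
N25: 54  (via N36)
Shortest route: N18–N7–N36–N25 = 54 hops' cost.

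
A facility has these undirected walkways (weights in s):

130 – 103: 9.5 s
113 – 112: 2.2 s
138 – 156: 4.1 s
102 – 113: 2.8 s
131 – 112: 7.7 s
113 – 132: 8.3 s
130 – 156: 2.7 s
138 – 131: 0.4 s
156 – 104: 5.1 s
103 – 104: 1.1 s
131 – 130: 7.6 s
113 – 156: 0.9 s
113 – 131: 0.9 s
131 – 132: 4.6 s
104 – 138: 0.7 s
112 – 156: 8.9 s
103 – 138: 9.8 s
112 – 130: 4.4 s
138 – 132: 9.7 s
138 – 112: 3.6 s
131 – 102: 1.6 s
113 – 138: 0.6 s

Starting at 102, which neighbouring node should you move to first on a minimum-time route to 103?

Enumerating some paths:
102 → 131 → 113 → 138 → 104 → 103: 1.6+0.9+0.6+0.7+1.1 = 4.9
102 → 131 → 138 → 104 → 103: 1.6+0.4+0.7+1.1 = 3.8
102 → 113 → 138 → 104 → 103: 2.8+0.6+0.7+1.1 = 5.2
Cheapest is 102 → 131 → 138 → 104 → 103 at 3.8 s.
So from 102 the first move is to 131.

131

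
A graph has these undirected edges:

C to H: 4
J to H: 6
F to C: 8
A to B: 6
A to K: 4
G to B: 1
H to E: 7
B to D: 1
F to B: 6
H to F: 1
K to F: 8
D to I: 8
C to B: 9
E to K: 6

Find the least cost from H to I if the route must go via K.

Best H to K: H → F → K costing 9
Shortest K→I: K → A → B → D → I = 19
Total via K: 9 + 19 = 28.

28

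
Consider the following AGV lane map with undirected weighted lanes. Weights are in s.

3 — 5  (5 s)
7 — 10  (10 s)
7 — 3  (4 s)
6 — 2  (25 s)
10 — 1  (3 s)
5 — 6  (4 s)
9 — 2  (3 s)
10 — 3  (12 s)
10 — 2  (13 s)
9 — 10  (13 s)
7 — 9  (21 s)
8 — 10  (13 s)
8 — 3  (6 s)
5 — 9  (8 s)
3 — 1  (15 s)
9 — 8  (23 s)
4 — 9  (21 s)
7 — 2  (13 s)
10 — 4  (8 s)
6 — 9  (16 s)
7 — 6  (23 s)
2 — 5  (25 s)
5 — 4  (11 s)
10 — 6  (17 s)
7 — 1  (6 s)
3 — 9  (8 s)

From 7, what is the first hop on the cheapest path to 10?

Candidate routes:
7 → 3 → 1 → 10: 4+15+3 = 22
7 → 3 → 10: 4+12 = 16
7 → 1 → 10: 6+3 = 9
7 → 10: 10 = 10
Cheapest is 7 → 1 → 10 at 9 s.
So from 7 the first move is to 1.

1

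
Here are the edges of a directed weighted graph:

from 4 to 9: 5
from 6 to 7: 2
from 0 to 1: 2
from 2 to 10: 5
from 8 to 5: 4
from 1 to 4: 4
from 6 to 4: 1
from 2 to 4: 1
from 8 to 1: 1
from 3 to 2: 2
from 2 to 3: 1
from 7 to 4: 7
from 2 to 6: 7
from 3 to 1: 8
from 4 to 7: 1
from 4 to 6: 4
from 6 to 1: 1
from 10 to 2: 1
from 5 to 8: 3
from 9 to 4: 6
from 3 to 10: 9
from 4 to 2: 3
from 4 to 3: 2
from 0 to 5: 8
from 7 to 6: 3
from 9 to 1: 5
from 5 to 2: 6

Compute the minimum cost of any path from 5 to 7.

8

Settle nodes by increasing distance from 5:
5: 0
8: 3  (via 5)
1: 4  (via 8)
2: 6  (via 5)
3: 7  (via 2)
4: 7  (via 2)
7: 8  (via 4)
Shortest route: 5 → 2 → 4 → 7 = 8.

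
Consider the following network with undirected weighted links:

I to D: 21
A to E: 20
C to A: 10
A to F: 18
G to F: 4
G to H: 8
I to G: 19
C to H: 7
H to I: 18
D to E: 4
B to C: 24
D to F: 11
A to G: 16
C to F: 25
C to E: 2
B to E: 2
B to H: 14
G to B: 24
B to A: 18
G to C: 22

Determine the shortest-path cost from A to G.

Compare a few routes:
A - G: 16 = 16
A - C - E - D - F - G: 10+2+4+11+4 = 31
A - F - G: 18+4 = 22
A - C - H - G: 10+7+8 = 25
Cheapest is A - G at 16.

16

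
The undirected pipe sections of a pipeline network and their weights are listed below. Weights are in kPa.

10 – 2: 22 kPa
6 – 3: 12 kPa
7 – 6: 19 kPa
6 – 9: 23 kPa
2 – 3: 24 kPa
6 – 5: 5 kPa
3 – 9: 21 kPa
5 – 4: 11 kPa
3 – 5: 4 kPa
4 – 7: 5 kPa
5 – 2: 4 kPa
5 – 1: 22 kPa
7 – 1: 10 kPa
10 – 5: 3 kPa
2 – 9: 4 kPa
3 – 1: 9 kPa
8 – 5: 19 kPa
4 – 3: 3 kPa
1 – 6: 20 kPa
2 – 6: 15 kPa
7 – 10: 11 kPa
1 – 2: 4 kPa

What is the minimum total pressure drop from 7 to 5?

12 kPa

Candidate routes:
7 → 10 → 5: 11+3 = 14
7 → 4 → 3 → 5: 5+3+4 = 12
Cheapest is 7 → 4 → 3 → 5 at 12 kPa.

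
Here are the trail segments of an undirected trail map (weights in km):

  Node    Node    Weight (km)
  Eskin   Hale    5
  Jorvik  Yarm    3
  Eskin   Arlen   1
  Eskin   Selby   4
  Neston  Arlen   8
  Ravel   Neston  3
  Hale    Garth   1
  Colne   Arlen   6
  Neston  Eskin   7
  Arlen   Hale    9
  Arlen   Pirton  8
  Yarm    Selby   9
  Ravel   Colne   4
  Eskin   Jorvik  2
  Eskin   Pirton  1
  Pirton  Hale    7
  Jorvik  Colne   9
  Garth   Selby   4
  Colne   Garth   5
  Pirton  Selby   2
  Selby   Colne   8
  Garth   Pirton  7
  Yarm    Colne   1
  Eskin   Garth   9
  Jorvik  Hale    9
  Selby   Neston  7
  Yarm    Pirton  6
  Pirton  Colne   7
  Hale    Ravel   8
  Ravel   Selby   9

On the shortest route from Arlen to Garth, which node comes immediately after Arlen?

Eskin

Compare a few routes:
Arlen → Eskin → Hale → Garth: 1+5+1 = 7
Arlen → Eskin → Selby → Garth: 1+4+4 = 9
Arlen → Eskin → Pirton → Selby → Garth: 1+1+2+4 = 8
Cheapest is Arlen → Eskin → Hale → Garth at 7 km.
So from Arlen the first move is to Eskin.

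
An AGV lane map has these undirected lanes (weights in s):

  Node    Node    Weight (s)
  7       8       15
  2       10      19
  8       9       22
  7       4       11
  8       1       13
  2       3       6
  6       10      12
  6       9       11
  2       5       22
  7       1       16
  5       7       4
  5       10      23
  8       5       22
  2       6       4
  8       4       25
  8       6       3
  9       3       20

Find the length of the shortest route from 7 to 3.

Enumerating some paths:
7 → 8 → 6 → 2 → 3: 15+3+4+6 = 28
7 → 5 → 8 → 6 → 2 → 3: 4+22+3+4+6 = 39
7 → 5 → 2 → 3: 4+22+6 = 32
Cheapest is 7 → 8 → 6 → 2 → 3 at 28 s.

28 s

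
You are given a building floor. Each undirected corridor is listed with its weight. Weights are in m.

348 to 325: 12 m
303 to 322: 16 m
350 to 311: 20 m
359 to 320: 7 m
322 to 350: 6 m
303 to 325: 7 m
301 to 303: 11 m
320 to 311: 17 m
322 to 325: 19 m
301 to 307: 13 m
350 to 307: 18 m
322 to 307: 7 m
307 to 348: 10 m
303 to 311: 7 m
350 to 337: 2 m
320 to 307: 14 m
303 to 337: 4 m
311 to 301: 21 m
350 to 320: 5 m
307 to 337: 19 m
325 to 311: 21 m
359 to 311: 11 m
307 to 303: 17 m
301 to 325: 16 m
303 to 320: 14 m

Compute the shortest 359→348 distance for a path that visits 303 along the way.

37 m

Best 359 to 303: 359–311–303 costing 18
Best 303 to 348: 303–325–348 costing 19
Total via 303: 18 + 19 = 37 m.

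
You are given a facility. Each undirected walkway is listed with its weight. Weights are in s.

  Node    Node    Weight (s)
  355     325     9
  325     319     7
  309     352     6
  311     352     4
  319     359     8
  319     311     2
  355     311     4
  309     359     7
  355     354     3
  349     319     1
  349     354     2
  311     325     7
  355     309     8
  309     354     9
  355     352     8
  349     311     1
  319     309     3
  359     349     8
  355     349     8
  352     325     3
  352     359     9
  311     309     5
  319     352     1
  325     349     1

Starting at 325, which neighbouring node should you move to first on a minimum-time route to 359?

349

Candidate routes:
325 → 349 → 319 → 359: 1+1+8 = 10
325 → 349 → 359: 1+8 = 9
Cheapest is 325 → 349 → 359 at 9 s.
So from 325 the first move is to 349.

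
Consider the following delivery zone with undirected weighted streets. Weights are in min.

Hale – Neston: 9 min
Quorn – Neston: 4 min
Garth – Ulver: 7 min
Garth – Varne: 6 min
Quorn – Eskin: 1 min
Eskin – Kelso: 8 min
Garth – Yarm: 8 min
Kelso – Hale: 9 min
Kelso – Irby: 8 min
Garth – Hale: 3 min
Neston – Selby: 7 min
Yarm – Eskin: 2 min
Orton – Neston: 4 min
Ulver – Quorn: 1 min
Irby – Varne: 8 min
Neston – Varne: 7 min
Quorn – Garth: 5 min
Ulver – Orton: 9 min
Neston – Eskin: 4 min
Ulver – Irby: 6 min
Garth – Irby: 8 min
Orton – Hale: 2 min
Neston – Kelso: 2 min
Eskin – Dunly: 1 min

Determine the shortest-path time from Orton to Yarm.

Candidate routes:
Orton - Neston - Quorn - Eskin - Yarm: 4+4+1+2 = 11
Orton - Neston - Eskin - Yarm: 4+4+2 = 10
Orton - Ulver - Quorn - Eskin - Yarm: 9+1+1+2 = 13
Cheapest is Orton - Neston - Eskin - Yarm at 10 min.

10 min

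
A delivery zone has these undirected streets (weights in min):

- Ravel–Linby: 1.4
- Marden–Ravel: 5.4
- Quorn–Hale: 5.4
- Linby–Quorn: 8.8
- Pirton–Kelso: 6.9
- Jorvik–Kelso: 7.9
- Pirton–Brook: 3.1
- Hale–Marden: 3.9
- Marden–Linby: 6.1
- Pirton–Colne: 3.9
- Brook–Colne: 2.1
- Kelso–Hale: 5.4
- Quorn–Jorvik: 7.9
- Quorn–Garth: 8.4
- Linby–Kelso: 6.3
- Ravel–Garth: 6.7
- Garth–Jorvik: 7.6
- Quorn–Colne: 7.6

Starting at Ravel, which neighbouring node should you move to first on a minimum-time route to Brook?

Compare a few routes:
Ravel–Linby–Kelso–Pirton–Colne–Brook: 1.4+6.3+6.9+3.9+2.1 = 20.6
Ravel–Linby–Quorn–Colne–Brook: 1.4+8.8+7.6+2.1 = 19.9
Ravel–Linby–Kelso–Pirton–Brook: 1.4+6.3+6.9+3.1 = 17.7
The minimum is 17.7 min via Ravel–Linby–Kelso–Pirton–Brook.
So from Ravel the first move is to Linby.

Linby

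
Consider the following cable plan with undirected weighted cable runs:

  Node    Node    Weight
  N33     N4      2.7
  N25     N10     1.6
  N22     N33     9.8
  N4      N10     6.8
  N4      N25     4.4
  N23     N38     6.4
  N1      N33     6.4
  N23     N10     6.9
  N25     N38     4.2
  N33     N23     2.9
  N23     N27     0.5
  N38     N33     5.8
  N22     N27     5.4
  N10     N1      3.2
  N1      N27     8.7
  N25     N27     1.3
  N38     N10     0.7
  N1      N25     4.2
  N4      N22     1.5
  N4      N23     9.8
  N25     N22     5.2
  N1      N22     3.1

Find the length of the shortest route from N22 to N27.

5.4

Compare a few routes:
N22–N27: 5.4 = 5.4
N22–N25–N27: 5.2+1.3 = 6.5
Cheapest is N22–N27 at 5.4.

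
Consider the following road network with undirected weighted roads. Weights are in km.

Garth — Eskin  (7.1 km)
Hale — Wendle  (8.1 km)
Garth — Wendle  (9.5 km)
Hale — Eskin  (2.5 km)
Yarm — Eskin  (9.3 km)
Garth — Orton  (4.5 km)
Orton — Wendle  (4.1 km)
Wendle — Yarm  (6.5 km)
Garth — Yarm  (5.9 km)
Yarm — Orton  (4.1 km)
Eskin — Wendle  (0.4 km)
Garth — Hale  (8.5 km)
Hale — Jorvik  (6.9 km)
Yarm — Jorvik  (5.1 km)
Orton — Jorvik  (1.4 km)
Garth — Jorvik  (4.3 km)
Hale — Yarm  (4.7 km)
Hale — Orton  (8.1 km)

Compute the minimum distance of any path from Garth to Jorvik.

Settle nodes by increasing distance from Garth:
Garth: 0
Jorvik: 4.3  (via Garth)
Shortest route: Garth–Jorvik = 4.3 km.

4.3 km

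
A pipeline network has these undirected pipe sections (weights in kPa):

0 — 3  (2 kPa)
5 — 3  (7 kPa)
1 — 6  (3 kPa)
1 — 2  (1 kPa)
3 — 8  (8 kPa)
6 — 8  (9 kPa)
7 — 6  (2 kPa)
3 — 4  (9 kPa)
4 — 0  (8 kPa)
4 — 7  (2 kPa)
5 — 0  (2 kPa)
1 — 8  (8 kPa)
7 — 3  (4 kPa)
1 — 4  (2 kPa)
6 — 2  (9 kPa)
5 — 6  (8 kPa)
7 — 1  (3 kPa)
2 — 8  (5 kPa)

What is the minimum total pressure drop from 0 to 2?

10 kPa

Compare a few routes:
0 - 3 - 7 - 4 - 1 - 2: 2+4+2+2+1 = 11
0 - 3 - 7 - 6 - 1 - 2: 2+4+2+3+1 = 12
0 - 3 - 7 - 1 - 2: 2+4+3+1 = 10
0 - 4 - 1 - 2: 8+2+1 = 11
Cheapest is 0 - 3 - 7 - 1 - 2 at 10 kPa.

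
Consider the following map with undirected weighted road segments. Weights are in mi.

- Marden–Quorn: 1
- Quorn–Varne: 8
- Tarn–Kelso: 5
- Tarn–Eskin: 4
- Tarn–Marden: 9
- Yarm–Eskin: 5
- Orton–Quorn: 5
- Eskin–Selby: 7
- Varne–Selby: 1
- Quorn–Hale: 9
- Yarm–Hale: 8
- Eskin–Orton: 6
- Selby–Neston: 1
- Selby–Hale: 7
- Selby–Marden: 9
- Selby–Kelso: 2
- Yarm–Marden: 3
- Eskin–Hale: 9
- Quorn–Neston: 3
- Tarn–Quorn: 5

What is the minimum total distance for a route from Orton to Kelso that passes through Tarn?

Best Orton to Tarn: Orton → Quorn → Tarn costing 10
Best Tarn to Kelso: Tarn → Kelso costing 5
Total via Tarn: 10 + 5 = 15 mi.

15 mi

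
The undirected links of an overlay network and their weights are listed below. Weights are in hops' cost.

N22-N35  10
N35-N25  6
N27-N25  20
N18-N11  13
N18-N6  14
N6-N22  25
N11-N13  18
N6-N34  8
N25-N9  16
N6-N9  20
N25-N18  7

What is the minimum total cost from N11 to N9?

Running Dijkstra from N11:
N11: 0
N18: 13  (via N11)
N13: 18  (via N11)
N25: 20  (via N18)
N35: 26  (via N25)
N6: 27  (via N18)
N34: 35  (via N6)
N9: 36  (via N25)
Shortest route: N11 → N18 → N25 → N9 = 36 hops' cost.

36 hops' cost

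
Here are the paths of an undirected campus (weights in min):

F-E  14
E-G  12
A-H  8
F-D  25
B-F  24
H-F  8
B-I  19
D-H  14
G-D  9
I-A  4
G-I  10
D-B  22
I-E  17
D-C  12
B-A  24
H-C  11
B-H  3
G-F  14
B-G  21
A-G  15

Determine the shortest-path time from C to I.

Settle nodes by increasing distance from C:
C: 0
H: 11  (via C)
D: 12  (via C)
B: 14  (via H)
A: 19  (via H)
F: 19  (via H)
G: 21  (via D)
I: 23  (via A)
Shortest route: C → H → A → I = 23 min.

23 min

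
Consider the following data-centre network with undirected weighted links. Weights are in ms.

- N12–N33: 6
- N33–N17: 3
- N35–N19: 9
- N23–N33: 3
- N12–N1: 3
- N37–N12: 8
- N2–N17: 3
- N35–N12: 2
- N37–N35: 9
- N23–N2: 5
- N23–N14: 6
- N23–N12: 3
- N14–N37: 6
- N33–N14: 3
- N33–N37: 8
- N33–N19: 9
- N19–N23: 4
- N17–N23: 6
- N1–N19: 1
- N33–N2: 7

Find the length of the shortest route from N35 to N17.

Settle nodes by increasing distance from N35:
N35: 0
N12: 2  (via N35)
N1: 5  (via N12)
N23: 5  (via N12)
N19: 6  (via N1)
N33: 8  (via N12)
N37: 9  (via N35)
N2: 10  (via N23)
N14: 11  (via N23)
N17: 11  (via N23)
Shortest route: N35 → N12 → N23 → N17 = 11 ms.

11 ms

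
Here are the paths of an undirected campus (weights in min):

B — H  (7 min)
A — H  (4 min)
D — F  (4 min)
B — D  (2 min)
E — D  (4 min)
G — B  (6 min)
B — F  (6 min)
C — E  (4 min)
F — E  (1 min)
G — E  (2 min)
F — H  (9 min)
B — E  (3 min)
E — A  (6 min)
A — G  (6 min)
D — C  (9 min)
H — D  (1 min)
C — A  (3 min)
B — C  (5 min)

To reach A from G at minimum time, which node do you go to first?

A

Candidate routes:
G → E → C → A: 2+4+3 = 9
G → A: 6 = 6
G → E → A: 2+6 = 8
Cheapest is G → A at 6 min.
So from G the first move is to A.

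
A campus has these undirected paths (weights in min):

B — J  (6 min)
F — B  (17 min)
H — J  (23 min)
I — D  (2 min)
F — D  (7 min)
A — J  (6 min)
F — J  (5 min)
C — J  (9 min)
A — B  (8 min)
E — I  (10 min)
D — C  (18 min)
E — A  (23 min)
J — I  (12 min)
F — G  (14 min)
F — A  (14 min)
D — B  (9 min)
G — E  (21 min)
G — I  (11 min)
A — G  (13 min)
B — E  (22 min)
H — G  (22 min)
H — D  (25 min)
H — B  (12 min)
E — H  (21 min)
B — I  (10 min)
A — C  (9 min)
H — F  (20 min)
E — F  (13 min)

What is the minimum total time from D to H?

Compare a few routes:
D - B - H: 9+12 = 21
D - I - B - H: 2+10+12 = 24
The minimum is 21 min via D - B - H.

21 min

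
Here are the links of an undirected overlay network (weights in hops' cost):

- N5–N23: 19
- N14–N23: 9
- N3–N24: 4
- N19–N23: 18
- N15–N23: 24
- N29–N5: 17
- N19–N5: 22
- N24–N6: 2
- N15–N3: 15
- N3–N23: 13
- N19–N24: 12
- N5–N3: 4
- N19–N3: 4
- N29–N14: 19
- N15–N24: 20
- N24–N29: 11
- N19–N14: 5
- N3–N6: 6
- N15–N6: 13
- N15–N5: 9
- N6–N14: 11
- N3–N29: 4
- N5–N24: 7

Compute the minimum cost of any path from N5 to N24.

7 hops' cost

Running Dijkstra from N5:
N5: 0
N3: 4  (via N5)
N24: 7  (via N5)
Shortest route: N5 → N24 = 7 hops' cost.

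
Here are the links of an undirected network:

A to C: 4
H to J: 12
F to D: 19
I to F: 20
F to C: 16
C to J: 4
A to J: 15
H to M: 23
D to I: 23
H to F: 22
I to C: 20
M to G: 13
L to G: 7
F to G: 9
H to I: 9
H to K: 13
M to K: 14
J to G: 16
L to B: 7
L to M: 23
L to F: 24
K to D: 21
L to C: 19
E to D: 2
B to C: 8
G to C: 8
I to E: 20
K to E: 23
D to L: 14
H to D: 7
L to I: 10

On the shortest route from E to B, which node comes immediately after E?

D

Candidate routes:
E–D–H–J–C–B: 2+7+12+4+8 = 33
E–D–L–B: 2+14+7 = 23
The minimum is 23 via E–D–L–B.
So from E the first move is to D.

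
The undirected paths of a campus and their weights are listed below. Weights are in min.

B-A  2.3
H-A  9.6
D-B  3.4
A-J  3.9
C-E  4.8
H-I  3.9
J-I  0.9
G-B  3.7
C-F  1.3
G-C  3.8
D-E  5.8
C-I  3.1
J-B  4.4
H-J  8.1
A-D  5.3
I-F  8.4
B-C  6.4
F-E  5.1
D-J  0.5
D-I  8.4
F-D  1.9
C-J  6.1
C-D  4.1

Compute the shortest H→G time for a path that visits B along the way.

Best H to B: H–I–J–D–B costing 8.7
Best B to G: B–G costing 3.7
Total via B: 8.7 + 3.7 = 12.4 min.

12.4 min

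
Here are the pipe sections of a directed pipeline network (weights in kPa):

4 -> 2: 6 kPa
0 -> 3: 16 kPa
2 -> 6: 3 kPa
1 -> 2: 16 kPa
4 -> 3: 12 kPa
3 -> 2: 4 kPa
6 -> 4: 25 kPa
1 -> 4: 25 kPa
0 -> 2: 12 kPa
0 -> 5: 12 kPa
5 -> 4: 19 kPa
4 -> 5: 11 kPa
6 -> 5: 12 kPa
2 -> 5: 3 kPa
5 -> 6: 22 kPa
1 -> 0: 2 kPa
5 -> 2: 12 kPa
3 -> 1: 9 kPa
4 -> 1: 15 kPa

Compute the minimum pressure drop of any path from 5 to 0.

Running Dijkstra from 5:
5: 0
2: 12  (via 5)
6: 15  (via 2)
4: 19  (via 5)
3: 31  (via 4)
1: 34  (via 4)
0: 36  (via 1)
Shortest route: 5–4–1–0 = 36 kPa.

36 kPa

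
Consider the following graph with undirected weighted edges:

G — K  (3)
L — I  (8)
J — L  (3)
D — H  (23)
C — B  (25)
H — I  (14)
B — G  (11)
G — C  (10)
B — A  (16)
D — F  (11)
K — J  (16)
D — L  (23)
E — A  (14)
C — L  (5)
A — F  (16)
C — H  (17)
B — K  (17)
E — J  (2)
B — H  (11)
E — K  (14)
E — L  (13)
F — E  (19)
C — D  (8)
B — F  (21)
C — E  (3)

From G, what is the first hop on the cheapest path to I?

Enumerating some paths:
G–C–E–J–L–I: 10+3+2+3+8 = 26
G–C–L–I: 10+5+8 = 23
G–K–J–L–I: 3+16+3+8 = 30
The minimum is 23 via G–C–L–I.
So from G the first move is to C.

C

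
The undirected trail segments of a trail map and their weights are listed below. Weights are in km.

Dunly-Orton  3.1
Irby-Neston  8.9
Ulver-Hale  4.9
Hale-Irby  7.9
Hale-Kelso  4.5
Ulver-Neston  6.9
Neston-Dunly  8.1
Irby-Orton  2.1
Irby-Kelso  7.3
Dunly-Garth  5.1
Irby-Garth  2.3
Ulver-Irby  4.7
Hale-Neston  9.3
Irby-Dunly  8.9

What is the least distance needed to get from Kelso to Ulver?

9.4 km

Compare a few routes:
Kelso–Hale–Ulver: 4.5+4.9 = 9.4
Kelso–Irby–Ulver: 7.3+4.7 = 12
The minimum is 9.4 km via Kelso–Hale–Ulver.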